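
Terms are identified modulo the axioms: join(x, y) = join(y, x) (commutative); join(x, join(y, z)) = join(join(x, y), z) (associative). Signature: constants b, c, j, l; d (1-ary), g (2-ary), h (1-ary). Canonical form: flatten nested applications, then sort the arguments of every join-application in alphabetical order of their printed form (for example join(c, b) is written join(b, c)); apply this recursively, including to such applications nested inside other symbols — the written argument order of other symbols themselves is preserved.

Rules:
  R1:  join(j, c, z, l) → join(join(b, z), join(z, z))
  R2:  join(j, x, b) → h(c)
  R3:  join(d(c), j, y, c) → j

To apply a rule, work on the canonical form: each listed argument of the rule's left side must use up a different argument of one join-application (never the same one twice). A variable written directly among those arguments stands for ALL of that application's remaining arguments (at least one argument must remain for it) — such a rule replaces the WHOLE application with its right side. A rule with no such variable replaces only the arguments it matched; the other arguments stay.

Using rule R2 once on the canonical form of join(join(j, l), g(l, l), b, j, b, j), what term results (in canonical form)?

Canonical form:  join(b, b, g(l, l), j, j, j, l)
Apply R2:  consuming b, j;  x := join(b, g(l, l), j, j, l)
The extension variable absorbs all remaining arguments, so the whole application is rewritten.
New term:  h(c)

Answer: h(c)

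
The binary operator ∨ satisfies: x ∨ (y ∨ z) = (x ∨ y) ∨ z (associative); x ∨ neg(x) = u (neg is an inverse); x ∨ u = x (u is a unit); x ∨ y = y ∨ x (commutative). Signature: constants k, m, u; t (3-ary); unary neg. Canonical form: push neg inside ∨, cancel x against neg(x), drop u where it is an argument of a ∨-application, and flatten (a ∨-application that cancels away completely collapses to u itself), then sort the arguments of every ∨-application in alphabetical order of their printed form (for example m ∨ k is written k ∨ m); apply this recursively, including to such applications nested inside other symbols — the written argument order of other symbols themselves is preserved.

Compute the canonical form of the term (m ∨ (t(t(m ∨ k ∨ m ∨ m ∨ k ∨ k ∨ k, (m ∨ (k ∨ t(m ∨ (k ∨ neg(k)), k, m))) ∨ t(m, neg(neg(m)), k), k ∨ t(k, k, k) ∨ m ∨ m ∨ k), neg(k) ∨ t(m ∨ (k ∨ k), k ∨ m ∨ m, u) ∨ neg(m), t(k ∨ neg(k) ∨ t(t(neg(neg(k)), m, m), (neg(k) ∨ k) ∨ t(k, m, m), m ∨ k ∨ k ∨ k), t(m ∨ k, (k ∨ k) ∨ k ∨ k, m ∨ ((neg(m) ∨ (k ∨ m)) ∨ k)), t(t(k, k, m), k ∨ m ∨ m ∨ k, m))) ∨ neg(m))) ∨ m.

Push neg inside:  distribute neg over ∨ and collapse double neg
Collect terms:  m ∨ t(t(k ∨ k ∨ k ∨ k ∨ m ∨ m ∨ m, k ∨ m ∨ t(m, k, m) ∨ t(m, m, k), k ∨ k ∨ m ∨ m ∨ t(k, k, k)), neg(k) ∨ neg(m) ∨ t(k ∨ k ∨ m, k ∨ m ∨ m, u), t(t(t(k, m, m), t(k, m, m), k ∨ k ∨ k ∨ m), t(k ∨ m, k ∨ k ∨ k ∨ k, k ∨ k ∨ m), t(t(k, k, m), k ∨ k ∨ m ∨ m, m)))

Answer: m ∨ t(t(k ∨ k ∨ k ∨ k ∨ m ∨ m ∨ m, k ∨ m ∨ t(m, k, m) ∨ t(m, m, k), k ∨ k ∨ m ∨ m ∨ t(k, k, k)), neg(k) ∨ neg(m) ∨ t(k ∨ k ∨ m, k ∨ m ∨ m, u), t(t(t(k, m, m), t(k, m, m), k ∨ k ∨ k ∨ m), t(k ∨ m, k ∨ k ∨ k ∨ k, k ∨ k ∨ m), t(t(k, k, m), k ∨ k ∨ m ∨ m, m)))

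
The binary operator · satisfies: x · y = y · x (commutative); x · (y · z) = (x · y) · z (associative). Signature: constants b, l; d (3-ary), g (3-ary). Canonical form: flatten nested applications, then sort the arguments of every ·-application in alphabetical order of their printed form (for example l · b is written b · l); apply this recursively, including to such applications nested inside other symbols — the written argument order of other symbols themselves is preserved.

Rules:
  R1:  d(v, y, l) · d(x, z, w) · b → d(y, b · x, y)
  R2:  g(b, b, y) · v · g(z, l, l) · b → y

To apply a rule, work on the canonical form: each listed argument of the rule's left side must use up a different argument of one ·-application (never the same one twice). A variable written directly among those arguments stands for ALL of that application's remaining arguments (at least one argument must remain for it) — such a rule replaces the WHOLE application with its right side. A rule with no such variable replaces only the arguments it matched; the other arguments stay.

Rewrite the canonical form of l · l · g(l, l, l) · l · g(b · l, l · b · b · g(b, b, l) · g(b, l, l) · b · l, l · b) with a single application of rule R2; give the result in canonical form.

Canonical form:  g(b · l, b · b · b · g(b, b, l) · g(b, l, l) · l · l, b · l) · g(l, l, l) · l · l · l
Match R2:  consume b, g(b, b, l), g(b, l, l);  v := b · b · l · l, y := l, z := b
Every leftover argument binds to the variable; the entire application is replaced.
Result:  g(b · l, l, b · l) · g(l, l, l) · l · l · l

Answer: g(b · l, l, b · l) · g(l, l, l) · l · l · l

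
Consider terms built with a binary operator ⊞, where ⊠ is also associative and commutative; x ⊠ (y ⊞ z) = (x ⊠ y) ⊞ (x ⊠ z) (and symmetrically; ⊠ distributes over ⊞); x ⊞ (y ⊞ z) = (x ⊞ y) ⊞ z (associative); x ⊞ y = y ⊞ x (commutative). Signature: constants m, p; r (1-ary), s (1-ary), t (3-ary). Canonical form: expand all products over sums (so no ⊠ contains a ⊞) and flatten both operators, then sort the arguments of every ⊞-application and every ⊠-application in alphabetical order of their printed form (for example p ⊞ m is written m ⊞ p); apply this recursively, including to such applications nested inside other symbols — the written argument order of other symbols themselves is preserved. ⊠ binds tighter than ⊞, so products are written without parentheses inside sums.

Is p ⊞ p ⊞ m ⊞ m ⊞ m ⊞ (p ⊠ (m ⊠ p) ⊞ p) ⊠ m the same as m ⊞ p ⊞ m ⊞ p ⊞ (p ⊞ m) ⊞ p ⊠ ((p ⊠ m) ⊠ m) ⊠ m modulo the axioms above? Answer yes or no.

Answer: no — m ⊞ m ⊞ m ⊞ m ⊠ m ⊠ p ⊠ p ⊞ m ⊠ p ⊞ p ⊞ p vs m ⊞ m ⊞ m ⊞ m ⊠ m ⊠ m ⊠ p ⊠ p ⊞ p ⊞ p ⊞ p

Derivation:
Left:  p ⊞ p ⊞ m ⊞ m ⊞ m ⊞ (p ⊠ (m ⊠ p) ⊞ p) ⊠ m
  Expand products over sums:  p ⊞ p ⊞ m ⊞ m ⊞ m ⊞ m ⊠ m ⊠ p ⊠ p ⊞ m ⊠ p
  Sort arguments:  m ⊞ m ⊞ m ⊞ m ⊠ m ⊠ p ⊠ p ⊞ m ⊠ p ⊞ p ⊞ p
Right:  m ⊞ p ⊞ m ⊞ p ⊞ (p ⊞ m) ⊞ p ⊠ ((p ⊠ m) ⊠ m) ⊠ m
  Un-nest:  m ⊞ p ⊞ m ⊞ p ⊞ p ⊞ m ⊞ m ⊠ m ⊠ m ⊠ p ⊠ p
  Sort arguments:  m ⊞ m ⊞ m ⊞ m ⊠ m ⊠ m ⊠ p ⊠ p ⊞ p ⊞ p ⊞ p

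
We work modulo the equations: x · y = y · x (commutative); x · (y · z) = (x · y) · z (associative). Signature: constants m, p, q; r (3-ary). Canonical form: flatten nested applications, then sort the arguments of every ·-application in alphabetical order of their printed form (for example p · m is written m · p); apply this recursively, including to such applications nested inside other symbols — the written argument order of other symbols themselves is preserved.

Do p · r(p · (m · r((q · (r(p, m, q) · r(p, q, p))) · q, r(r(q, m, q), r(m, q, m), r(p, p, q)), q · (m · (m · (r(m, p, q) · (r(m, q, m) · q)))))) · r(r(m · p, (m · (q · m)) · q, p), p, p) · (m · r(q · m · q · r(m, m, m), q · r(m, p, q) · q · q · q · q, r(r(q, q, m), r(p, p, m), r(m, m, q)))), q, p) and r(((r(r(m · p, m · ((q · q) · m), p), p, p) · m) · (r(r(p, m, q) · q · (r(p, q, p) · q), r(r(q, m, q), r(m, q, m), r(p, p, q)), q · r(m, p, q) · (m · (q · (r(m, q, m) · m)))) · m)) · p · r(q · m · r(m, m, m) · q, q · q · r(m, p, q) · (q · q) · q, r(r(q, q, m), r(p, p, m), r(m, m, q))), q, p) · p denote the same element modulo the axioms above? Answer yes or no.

Answer: yes — both canonical forms are p · r(m · m · p · r(m · q · q · r(m, m, m), q · q · q · q · q · r(m, p, q), r(r(q, q, m), r(p, p, m), r(m, m, q))) · r(q · q · r(p, m, q) · r(p, q, p), r(r(q, m, q), r(m, q, m), r(p, p, q)), m · m · q · q · r(m, p, q) · r(m, q, m)) · r(r(m · p, m · m · q · q, p), p, p), q, p)

Derivation:
Left:  p · r(p · (m · r((q · (r(p, m, q) · r(p, q, p))) · q, r(r(q, m, q), r(m, q, m), r(p, p, q)), q · (m · (m · (r(m, p, q) · (r(m, q, m) · q)))))) · r(r(m · p, (m · (q · m)) · q, p), p, p) · (m · r(q · m · q · r(m, m, m), q · r(m, p, q) · q · q · q · q, r(r(q, q, m), r(p, p, m), r(m, m, q)))), q, p)
  Canonicalize subterm:  r(p · (m · r((q · (r(p, m, q) · r(p, q, p))) · q, r(r(q, m, q), r(m, q, m), r(p, p, q)), q · (m · (m · (r(m, p, q) · (r(m, q, m) · q)))))) · r(r(m · p, (m · (q · m)) · q, p), p, p) · (m · r(q · m · q · r(m, m, m), q · r(m, p, q) · q · q · q · q, r(r(q, q, m), r(p, p, m), r(m, m, q)))), q, p)  →  r(m · m · p · r(m · q · q · r(m, m, m), q · q · q · q · q · r(m, p, q), r(r(q, q, m), r(p, p, m), r(m, m, q))) · r(q · q · r(p, m, q) · r(p, q, p), r(r(q, m, q), r(m, q, m), r(p, p, q)), m · m · q · q · r(m, p, q) · r(m, q, m)) · r(r(m · p, m · m · q · q, p), p, p), q, p)
  Sort arguments:  p · r(m · m · p · r(m · q · q · r(m, m, m), q · q · q · q · q · r(m, p, q), r(r(q, q, m), r(p, p, m), r(m, m, q))) · r(q · q · r(p, m, q) · r(p, q, p), r(r(q, m, q), r(m, q, m), r(p, p, q)), m · m · q · q · r(m, p, q) · r(m, q, m)) · r(r(m · p, m · m · q · q, p), p, p), q, p)
Right:  r(((r(r(m · p, m · ((q · q) · m), p), p, p) · m) · (r(r(p, m, q) · q · (r(p, q, p) · q), r(r(q, m, q), r(m, q, m), r(p, p, q)), q · r(m, p, q) · (m · (q · (r(m, q, m) · m)))) · m)) · p · r(q · m · r(m, m, m) · q, q · q · r(m, p, q) · (q · q) · q, r(r(q, q, m), r(p, p, m), r(m, m, q))), q, p) · p
  Simplify inside:  r(((r(r(m · p, m · ((q · q) · m), p), p, p) · m) · (r(r(p, m, q) · q · (r(p, q, p) · q), r(r(q, m, q), r(m, q, m), r(p, p, q)), q · r(m, p, q) · (m · (q · (r(m, q, m) · m)))) · m)) · p · r(q · m · r(m, m, m) · q, q · q · r(m, p, q) · (q · q) · q, r(r(q, q, m), r(p, p, m), r(m, m, q))), q, p)  →  r(m · m · p · r(m · q · q · r(m, m, m), q · q · q · q · q · r(m, p, q), r(r(q, q, m), r(p, p, m), r(m, m, q))) · r(q · q · r(p, m, q) · r(p, q, p), r(r(q, m, q), r(m, q, m), r(p, p, q)), m · m · q · q · r(m, p, q) · r(m, q, m)) · r(r(m · p, m · m · q · q, p), p, p), q, p)
  Sort arguments:  p · r(m · m · p · r(m · q · q · r(m, m, m), q · q · q · q · q · r(m, p, q), r(r(q, q, m), r(p, p, m), r(m, m, q))) · r(q · q · r(p, m, q) · r(p, q, p), r(r(q, m, q), r(m, q, m), r(p, p, q)), m · m · q · q · r(m, p, q) · r(m, q, m)) · r(r(m · p, m · m · q · q, p), p, p), q, p)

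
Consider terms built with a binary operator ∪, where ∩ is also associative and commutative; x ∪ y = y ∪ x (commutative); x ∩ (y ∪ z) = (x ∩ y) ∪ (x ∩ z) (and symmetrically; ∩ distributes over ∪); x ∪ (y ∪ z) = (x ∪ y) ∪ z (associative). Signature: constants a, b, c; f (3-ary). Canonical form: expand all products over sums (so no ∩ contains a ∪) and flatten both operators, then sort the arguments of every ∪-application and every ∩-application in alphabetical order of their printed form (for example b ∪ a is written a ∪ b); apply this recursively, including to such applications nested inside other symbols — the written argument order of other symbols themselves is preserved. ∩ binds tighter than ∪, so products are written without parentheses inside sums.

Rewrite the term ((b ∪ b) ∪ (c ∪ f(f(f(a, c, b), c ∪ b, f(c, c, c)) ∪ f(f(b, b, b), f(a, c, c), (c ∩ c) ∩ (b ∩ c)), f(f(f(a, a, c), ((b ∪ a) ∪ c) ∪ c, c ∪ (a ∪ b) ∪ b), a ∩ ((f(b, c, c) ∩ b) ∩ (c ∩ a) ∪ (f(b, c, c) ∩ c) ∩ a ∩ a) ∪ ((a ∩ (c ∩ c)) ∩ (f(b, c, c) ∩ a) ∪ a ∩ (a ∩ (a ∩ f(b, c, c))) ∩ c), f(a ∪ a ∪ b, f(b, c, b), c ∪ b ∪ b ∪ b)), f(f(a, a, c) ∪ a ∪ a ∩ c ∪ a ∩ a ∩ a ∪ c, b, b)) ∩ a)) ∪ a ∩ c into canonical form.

Answer: a ∩ c ∪ a ∩ f(f(f(a, c, b), b ∪ c, f(c, c, c)) ∪ f(f(b, b, b), f(a, c, c), b ∩ c ∩ c ∩ c), f(f(f(a, a, c), a ∪ b ∪ c ∪ c, a ∪ b ∪ b ∪ c), a ∩ a ∩ a ∩ c ∩ f(b, c, c) ∪ a ∩ a ∩ a ∩ c ∩ f(b, c, c) ∪ a ∩ a ∩ b ∩ c ∩ f(b, c, c) ∪ a ∩ a ∩ c ∩ c ∩ f(b, c, c), f(a ∪ a ∪ b, f(b, c, b), b ∪ b ∪ b ∪ c)), f(a ∪ a ∩ a ∩ a ∪ a ∩ c ∪ c ∪ f(a, a, c), b, b)) ∪ b ∪ b ∪ c

Derivation:
Distribute:  b ∪ b ∪ c ∪ a ∩ f(f(f(a, c, b), b ∪ c, f(c, c, c)) ∪ f(f(b, b, b), f(a, c, c), b ∩ c ∩ c ∩ c), f(f(f(a, a, c), a ∪ b ∪ c ∪ c, a ∪ b ∪ b ∪ c), a ∩ a ∩ a ∩ c ∩ f(b, c, c) ∪ a ∩ a ∩ a ∩ c ∩ f(b, c, c) ∪ a ∩ a ∩ b ∩ c ∩ f(b, c, c) ∪ a ∩ a ∩ c ∩ c ∩ f(b, c, c), f(a ∪ a ∪ b, f(b, c, b), b ∪ b ∪ b ∪ c)), f(a ∪ a ∩ a ∩ a ∪ a ∩ c ∪ c ∪ f(a, a, c), b, b)) ∪ a ∩ c
Sort arguments:  a ∩ c ∪ a ∩ f(f(f(a, c, b), b ∪ c, f(c, c, c)) ∪ f(f(b, b, b), f(a, c, c), b ∩ c ∩ c ∩ c), f(f(f(a, a, c), a ∪ b ∪ c ∪ c, a ∪ b ∪ b ∪ c), a ∩ a ∩ a ∩ c ∩ f(b, c, c) ∪ a ∩ a ∩ a ∩ c ∩ f(b, c, c) ∪ a ∩ a ∩ b ∩ c ∩ f(b, c, c) ∪ a ∩ a ∩ c ∩ c ∩ f(b, c, c), f(a ∪ a ∪ b, f(b, c, b), b ∪ b ∪ b ∪ c)), f(a ∪ a ∩ a ∩ a ∪ a ∩ c ∪ c ∪ f(a, a, c), b, b)) ∪ b ∪ b ∪ c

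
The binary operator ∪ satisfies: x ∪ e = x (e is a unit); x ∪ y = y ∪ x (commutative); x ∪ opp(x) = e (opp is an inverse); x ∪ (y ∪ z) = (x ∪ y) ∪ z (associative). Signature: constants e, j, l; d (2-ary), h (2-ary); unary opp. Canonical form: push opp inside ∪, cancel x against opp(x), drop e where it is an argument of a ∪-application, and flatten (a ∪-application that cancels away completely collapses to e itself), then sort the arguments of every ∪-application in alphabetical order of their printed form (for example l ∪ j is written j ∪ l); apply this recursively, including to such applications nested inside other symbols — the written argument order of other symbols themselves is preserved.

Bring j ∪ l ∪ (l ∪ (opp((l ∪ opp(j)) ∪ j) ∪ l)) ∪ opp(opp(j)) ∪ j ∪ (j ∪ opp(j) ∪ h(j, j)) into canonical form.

Answer: h(j, j) ∪ j ∪ j ∪ j ∪ l ∪ l

Derivation:
Push opp inside:  distribute opp over ∪ and collapse double opp
Combine occurrences:  j ∪ j ∪ j ∪ l ∪ l ∪ h(j, j)
Sort:  h(j, j) ∪ j ∪ j ∪ j ∪ l ∪ l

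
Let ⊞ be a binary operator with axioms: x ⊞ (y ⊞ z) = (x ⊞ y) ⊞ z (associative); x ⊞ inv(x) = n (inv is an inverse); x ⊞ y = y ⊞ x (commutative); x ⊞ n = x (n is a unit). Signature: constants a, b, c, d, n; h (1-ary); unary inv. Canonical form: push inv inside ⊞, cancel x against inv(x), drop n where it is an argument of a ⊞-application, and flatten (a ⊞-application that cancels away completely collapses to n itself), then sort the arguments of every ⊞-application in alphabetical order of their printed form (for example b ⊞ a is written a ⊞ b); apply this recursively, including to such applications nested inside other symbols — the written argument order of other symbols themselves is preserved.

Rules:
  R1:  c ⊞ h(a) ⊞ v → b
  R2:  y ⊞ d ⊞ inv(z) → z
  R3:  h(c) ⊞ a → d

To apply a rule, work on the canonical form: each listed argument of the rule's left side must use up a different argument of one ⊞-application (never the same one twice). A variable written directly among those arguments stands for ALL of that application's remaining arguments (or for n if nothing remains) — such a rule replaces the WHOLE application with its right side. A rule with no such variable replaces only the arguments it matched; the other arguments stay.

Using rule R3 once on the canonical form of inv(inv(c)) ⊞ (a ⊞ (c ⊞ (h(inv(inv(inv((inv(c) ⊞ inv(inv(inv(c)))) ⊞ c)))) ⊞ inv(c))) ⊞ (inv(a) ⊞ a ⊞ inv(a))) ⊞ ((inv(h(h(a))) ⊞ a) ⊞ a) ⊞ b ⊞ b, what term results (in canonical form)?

Answer: a ⊞ b ⊞ b ⊞ c ⊞ d ⊞ inv(h(h(a)))

Derivation:
Canonical form:  a ⊞ a ⊞ b ⊞ b ⊞ c ⊞ h(c) ⊞ inv(h(h(a)))
R3 matches:  uses a, h(c)
Result:  a ⊞ b ⊞ b ⊞ c ⊞ d ⊞ inv(h(h(a)))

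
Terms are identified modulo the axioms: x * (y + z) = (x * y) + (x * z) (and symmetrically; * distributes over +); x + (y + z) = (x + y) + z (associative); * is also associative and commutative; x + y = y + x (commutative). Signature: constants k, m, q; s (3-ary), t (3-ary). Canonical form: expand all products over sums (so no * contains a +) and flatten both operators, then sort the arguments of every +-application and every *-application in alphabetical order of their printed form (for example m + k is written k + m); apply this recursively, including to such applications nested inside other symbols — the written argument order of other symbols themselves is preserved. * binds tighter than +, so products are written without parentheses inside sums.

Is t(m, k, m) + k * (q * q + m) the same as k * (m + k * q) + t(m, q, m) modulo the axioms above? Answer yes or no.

Answer: no — k * m + k * q * q + t(m, k, m) vs k * k * q + k * m + t(m, q, m)

Derivation:
Left:  t(m, k, m) + k * (q * q + m)
  Expand:  t(m, k, m) + k * q * q + k * m
  Sort arguments:  k * m + k * q * q + t(m, k, m)
Right:  k * (m + k * q) + t(m, q, m)
  Distribute:  k * m + k * k * q + t(m, q, m)
  Order the arguments:  k * k * q + k * m + t(m, q, m)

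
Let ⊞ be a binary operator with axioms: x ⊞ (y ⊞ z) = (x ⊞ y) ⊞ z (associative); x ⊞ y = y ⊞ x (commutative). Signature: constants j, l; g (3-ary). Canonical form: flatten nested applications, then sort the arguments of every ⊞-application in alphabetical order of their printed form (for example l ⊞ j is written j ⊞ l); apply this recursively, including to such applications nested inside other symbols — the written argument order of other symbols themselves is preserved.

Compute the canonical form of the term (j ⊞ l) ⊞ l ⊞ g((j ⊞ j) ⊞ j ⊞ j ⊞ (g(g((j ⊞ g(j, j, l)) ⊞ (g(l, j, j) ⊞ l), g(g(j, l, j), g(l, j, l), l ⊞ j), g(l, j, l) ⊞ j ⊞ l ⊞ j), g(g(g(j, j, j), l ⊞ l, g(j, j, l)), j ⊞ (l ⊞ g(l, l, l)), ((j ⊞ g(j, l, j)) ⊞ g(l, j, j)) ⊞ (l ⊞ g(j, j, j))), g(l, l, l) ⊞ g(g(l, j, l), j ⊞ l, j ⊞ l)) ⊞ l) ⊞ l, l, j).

Answer: g(g(g(g(j, j, l) ⊞ g(l, j, j) ⊞ j ⊞ l, g(g(j, l, j), g(l, j, l), j ⊞ l), g(l, j, l) ⊞ j ⊞ j ⊞ l), g(g(g(j, j, j), l ⊞ l, g(j, j, l)), g(l, l, l) ⊞ j ⊞ l, g(j, j, j) ⊞ g(j, l, j) ⊞ g(l, j, j) ⊞ j ⊞ l), g(g(l, j, l), j ⊞ l, j ⊞ l) ⊞ g(l, l, l)) ⊞ j ⊞ j ⊞ j ⊞ j ⊞ l ⊞ l, l, j) ⊞ j ⊞ l ⊞ l

Derivation:
Merge nested applications:  j ⊞ l ⊞ l ⊞ g((j ⊞ j) ⊞ j ⊞ j ⊞ (g(g((j ⊞ g(j, j, l)) ⊞ (g(l, j, j) ⊞ l), g(g(j, l, j), g(l, j, l), l ⊞ j), g(l, j, l) ⊞ j ⊞ l ⊞ j), g(g(g(j, j, j), l ⊞ l, g(j, j, l)), j ⊞ (l ⊞ g(l, l, l)), ((j ⊞ g(j, l, j)) ⊞ g(l, j, j)) ⊞ (l ⊞ g(j, j, j))), g(l, l, l) ⊞ g(g(l, j, l), j ⊞ l, j ⊞ l)) ⊞ l) ⊞ l, l, j)
Canonicalize subterm:  g((j ⊞ j) ⊞ j ⊞ j ⊞ (g(g((j ⊞ g(j, j, l)) ⊞ (g(l, j, j) ⊞ l), g(g(j, l, j), g(l, j, l), l ⊞ j), g(l, j, l) ⊞ j ⊞ l ⊞ j), g(g(g(j, j, j), l ⊞ l, g(j, j, l)), j ⊞ (l ⊞ g(l, l, l)), ((j ⊞ g(j, l, j)) ⊞ g(l, j, j)) ⊞ (l ⊞ g(j, j, j))), g(l, l, l) ⊞ g(g(l, j, l), j ⊞ l, j ⊞ l)) ⊞ l) ⊞ l, l, j)  →  g(g(g(g(j, j, l) ⊞ g(l, j, j) ⊞ j ⊞ l, g(g(j, l, j), g(l, j, l), j ⊞ l), g(l, j, l) ⊞ j ⊞ j ⊞ l), g(g(g(j, j, j), l ⊞ l, g(j, j, l)), g(l, l, l) ⊞ j ⊞ l, g(j, j, j) ⊞ g(j, l, j) ⊞ g(l, j, j) ⊞ j ⊞ l), g(g(l, j, l), j ⊞ l, j ⊞ l) ⊞ g(l, l, l)) ⊞ j ⊞ j ⊞ j ⊞ j ⊞ l ⊞ l, l, j)
Sort:  g(g(g(g(j, j, l) ⊞ g(l, j, j) ⊞ j ⊞ l, g(g(j, l, j), g(l, j, l), j ⊞ l), g(l, j, l) ⊞ j ⊞ j ⊞ l), g(g(g(j, j, j), l ⊞ l, g(j, j, l)), g(l, l, l) ⊞ j ⊞ l, g(j, j, j) ⊞ g(j, l, j) ⊞ g(l, j, j) ⊞ j ⊞ l), g(g(l, j, l), j ⊞ l, j ⊞ l) ⊞ g(l, l, l)) ⊞ j ⊞ j ⊞ j ⊞ j ⊞ l ⊞ l, l, j) ⊞ j ⊞ l ⊞ l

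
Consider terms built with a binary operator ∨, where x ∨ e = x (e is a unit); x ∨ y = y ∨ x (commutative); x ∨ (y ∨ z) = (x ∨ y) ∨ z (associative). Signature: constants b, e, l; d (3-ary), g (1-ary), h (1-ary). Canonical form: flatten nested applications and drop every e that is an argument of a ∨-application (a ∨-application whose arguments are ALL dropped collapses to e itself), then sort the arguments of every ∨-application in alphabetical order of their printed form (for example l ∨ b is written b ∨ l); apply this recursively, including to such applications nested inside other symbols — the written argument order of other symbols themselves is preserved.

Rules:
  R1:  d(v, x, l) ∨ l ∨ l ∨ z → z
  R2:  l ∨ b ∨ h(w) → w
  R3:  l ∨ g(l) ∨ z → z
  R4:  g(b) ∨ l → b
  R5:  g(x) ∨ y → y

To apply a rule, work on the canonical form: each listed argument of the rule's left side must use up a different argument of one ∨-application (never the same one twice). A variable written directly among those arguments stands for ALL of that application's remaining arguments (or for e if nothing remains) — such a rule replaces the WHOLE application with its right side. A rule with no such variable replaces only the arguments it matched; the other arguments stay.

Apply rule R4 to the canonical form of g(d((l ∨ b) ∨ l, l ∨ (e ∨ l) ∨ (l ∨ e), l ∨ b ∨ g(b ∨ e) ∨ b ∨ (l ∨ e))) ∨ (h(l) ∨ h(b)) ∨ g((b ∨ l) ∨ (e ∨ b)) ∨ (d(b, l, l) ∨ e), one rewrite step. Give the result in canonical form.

Canonical form:  d(b, l, l) ∨ g(b ∨ b ∨ l) ∨ g(d(b ∨ l ∨ l, l ∨ l ∨ l, b ∨ b ∨ g(b) ∨ l ∨ l)) ∨ h(b) ∨ h(l)
Match R4:  consume g(b), l
Giving:  d(b, l, l) ∨ g(b ∨ b ∨ l) ∨ g(d(b ∨ l ∨ l, l ∨ l ∨ l, b ∨ b ∨ b ∨ l)) ∨ h(b) ∨ h(l)

Answer: d(b, l, l) ∨ g(b ∨ b ∨ l) ∨ g(d(b ∨ l ∨ l, l ∨ l ∨ l, b ∨ b ∨ b ∨ l)) ∨ h(b) ∨ h(l)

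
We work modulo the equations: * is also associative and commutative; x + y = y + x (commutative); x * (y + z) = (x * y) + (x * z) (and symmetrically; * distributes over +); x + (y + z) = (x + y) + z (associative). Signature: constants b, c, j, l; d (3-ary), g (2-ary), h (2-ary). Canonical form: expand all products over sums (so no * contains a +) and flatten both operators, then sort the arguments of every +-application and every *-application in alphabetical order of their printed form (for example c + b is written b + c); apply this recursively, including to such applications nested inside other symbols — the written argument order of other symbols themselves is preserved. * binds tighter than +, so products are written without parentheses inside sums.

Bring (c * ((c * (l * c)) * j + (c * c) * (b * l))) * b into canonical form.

Answer: b * b * c * c * c * l + b * c * c * c * j * l

Derivation:
Distribute:  b * c * c * c * j * l + b * b * c * c * c * l
Sort arguments:  b * b * c * c * c * l + b * c * c * c * j * l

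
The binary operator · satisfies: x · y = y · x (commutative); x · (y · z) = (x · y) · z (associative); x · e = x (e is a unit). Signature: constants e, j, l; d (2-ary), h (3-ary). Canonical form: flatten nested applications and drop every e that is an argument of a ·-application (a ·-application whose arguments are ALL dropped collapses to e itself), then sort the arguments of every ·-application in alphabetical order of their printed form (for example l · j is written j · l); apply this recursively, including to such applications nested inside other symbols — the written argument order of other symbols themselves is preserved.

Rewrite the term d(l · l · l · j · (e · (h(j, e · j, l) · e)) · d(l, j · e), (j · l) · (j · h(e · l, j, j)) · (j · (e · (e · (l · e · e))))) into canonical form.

Answer: d(d(l, j) · h(j, j, l) · j · l · l · l, h(l, j, j) · j · j · j · l · l)

Derivation:
Work inside:  (j · l) · (j · h(e · l, j, j)) · (j · (e · (e · (l · e · e))))
Un-nest:  j · l · j · h(e · l, j, j) · j · e · e · l · e · e
Simplify inside:  h(e · l, j, j)  →  h(l, j, j)
Unit:  drop e (×4)
Sort arguments:  h(l, j, j) · j · j · j · l · l
Rebuild:  d(d(l, j) · h(j, j, l) · j · l · l · l, h(l, j, j) · j · j · j · l · l)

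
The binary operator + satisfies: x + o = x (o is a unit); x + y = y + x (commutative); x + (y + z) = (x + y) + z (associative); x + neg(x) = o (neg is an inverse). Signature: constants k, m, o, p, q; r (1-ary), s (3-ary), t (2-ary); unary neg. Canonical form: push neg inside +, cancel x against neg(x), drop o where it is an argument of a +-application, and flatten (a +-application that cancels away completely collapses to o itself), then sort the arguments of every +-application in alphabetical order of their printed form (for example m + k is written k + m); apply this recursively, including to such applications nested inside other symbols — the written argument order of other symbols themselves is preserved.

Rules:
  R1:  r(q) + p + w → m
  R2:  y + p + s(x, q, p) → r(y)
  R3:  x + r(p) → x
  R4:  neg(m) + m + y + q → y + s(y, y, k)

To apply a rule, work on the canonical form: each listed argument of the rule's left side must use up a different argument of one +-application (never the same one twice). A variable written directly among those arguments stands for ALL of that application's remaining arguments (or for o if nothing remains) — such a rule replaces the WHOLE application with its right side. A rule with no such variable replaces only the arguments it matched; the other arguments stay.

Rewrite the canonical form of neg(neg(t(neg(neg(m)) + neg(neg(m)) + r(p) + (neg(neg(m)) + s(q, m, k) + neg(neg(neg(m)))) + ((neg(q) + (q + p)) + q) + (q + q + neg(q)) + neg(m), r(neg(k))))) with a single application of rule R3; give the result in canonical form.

Answer: t(m + p + q + q + s(q, m, k), r(neg(k)))

Derivation:
Canonical form:  t(m + p + q + q + r(p) + s(q, m, k), r(neg(k)))
Apply R3:  consuming r(p);  x := m + p + q + q + s(q, m, k)
The variable takes the whole remainder — replace the entire application.
New term:  t(m + p + q + q + s(q, m, k), r(neg(k)))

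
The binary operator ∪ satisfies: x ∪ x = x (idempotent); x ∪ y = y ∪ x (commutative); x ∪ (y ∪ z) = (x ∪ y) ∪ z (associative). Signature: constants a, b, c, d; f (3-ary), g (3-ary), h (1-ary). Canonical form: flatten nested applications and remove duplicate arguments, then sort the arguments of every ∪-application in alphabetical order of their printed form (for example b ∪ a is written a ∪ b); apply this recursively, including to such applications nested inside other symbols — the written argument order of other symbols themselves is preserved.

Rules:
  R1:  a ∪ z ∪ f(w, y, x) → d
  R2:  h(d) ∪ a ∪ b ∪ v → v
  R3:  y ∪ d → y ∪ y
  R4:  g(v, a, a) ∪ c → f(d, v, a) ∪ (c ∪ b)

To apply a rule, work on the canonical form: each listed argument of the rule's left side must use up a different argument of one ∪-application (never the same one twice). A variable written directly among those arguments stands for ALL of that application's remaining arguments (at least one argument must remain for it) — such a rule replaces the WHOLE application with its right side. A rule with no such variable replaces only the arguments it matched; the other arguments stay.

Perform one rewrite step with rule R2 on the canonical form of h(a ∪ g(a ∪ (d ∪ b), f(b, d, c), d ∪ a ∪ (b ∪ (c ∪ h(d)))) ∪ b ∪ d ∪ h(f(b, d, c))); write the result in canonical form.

Canonical form:  h(a ∪ b ∪ d ∪ g(a ∪ b ∪ d, f(b, d, c), a ∪ b ∪ c ∪ d ∪ h(d)) ∪ h(f(b, d, c)))
Apply R2:  consuming a, b, h(d);  v := c ∪ d
The variable takes the whole remainder — replace the entire application.
Giving:  h(a ∪ b ∪ d ∪ g(a ∪ b ∪ d, f(b, d, c), c ∪ d) ∪ h(f(b, d, c)))

Answer: h(a ∪ b ∪ d ∪ g(a ∪ b ∪ d, f(b, d, c), c ∪ d) ∪ h(f(b, d, c)))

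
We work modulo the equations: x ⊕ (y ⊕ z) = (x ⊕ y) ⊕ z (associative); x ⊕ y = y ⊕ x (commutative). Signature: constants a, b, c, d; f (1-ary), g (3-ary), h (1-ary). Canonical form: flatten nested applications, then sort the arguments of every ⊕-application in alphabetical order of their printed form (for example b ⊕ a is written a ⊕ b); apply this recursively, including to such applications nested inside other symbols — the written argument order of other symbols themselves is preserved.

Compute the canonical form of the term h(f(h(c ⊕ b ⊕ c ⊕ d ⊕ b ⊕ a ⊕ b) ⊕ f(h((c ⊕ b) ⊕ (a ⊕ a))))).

Answer: h(f(f(h(a ⊕ a ⊕ b ⊕ c)) ⊕ h(a ⊕ b ⊕ b ⊕ b ⊕ c ⊕ c ⊕ d)))

Derivation:
Work inside:  h(c ⊕ b ⊕ c ⊕ d ⊕ b ⊕ a ⊕ b) ⊕ f(h((c ⊕ b) ⊕ (a ⊕ a)))
Simplify inside:  h(c ⊕ b ⊕ c ⊕ d ⊕ b ⊕ a ⊕ b)  →  h(a ⊕ b ⊕ b ⊕ b ⊕ c ⊕ c ⊕ d)
Simplify inside:  f(h((c ⊕ b) ⊕ (a ⊕ a)))  →  f(h(a ⊕ a ⊕ b ⊕ c))
Order the arguments:  f(h(a ⊕ a ⊕ b ⊕ c)) ⊕ h(a ⊕ b ⊕ b ⊕ b ⊕ c ⊕ c ⊕ d)
Reassemble:  h(f(f(h(a ⊕ a ⊕ b ⊕ c)) ⊕ h(a ⊕ b ⊕ b ⊕ b ⊕ c ⊕ c ⊕ d)))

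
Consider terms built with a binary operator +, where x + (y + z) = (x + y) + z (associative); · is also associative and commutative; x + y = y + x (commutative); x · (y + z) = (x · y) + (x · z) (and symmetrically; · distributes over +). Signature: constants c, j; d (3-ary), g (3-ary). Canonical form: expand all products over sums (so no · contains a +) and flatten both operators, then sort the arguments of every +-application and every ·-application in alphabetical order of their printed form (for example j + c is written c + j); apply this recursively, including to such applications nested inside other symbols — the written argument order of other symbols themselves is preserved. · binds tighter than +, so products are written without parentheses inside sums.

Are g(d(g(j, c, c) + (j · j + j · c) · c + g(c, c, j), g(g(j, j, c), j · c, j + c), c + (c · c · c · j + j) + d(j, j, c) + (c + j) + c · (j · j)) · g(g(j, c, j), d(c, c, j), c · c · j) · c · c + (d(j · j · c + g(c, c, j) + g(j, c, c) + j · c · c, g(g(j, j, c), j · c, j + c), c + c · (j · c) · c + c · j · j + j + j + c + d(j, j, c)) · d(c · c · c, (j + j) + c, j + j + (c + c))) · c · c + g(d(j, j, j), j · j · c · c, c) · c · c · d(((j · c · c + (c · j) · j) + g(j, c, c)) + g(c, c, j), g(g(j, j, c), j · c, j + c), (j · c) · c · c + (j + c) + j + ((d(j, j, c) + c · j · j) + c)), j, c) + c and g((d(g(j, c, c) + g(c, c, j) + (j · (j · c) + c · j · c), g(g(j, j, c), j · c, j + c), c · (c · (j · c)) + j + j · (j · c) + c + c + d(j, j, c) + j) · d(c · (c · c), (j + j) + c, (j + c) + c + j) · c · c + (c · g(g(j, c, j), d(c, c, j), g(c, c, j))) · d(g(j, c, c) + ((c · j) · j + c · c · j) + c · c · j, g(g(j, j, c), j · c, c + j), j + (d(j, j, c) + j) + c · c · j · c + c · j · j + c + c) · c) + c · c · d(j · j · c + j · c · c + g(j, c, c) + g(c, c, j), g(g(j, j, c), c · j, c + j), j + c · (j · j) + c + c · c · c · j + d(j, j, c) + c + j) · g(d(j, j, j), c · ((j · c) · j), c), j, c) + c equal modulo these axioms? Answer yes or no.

Left:  g(d(g(j, c, c) + (j · j + j · c) · c + g(c, c, j), g(g(j, j, c), j · c, j + c), c + (c · c · c · j + j) + d(j, j, c) + (c + j) + c · (j · j)) · g(g(j, c, j), d(c, c, j), c · c · j) · c · c + (d(j · j · c + g(c, c, j) + g(j, c, c) + j · c · c, g(g(j, j, c), j · c, j + c), c + c · (j · c) · c + c · j · j + j + j + c + d(j, j, c)) · d(c · c · c, (j + j) + c, j + j + (c + c))) · c · c + g(d(j, j, j), j · j · c · c, c) · c · c · d(((j · c · c + (c · j) · j) + g(j, c, c)) + g(c, c, j), g(g(j, j, c), j · c, j + c), (j · c) · c · c + (j + c) + j + ((d(j, j, c) + c · j · j) + c)), j, c) + c
  Expand:  g(c · c · d(c · c · c, c + j + j, c + c + j + j) · d(c · c · j + c · j · j + g(c, c, j) + g(j, c, c), g(g(j, j, c), c · j, c + j), c + c + c · c · c · j + c · j · j + d(j, j, c) + j + j) + c · c · d(c · c · j + c · j · j + g(c, c, j) + g(j, c, c), g(g(j, j, c), c · j, c + j), c + c + c · c · c · j + c · j · j + d(j, j, c) + j + j) · g(d(j, j, j), c · c · j · j, c) + c · c · d(c · c · j + c · j · j + g(c, c, j) + g(j, c, c), g(g(j, j, c), c · j, c + j), c + c + c · c · c · j + c · j · j + d(j, j, c) + j + j) · g(g(j, c, j), d(c, c, j), c · c · j), j, c) + c
  Order the arguments:  c + g(c · c · d(c · c · c, c + j + j, c + c + j + j) · d(c · c · j + c · j · j + g(c, c, j) + g(j, c, c), g(g(j, j, c), c · j, c + j), c + c + c · c · c · j + c · j · j + d(j, j, c) + j + j) + c · c · d(c · c · j + c · j · j + g(c, c, j) + g(j, c, c), g(g(j, j, c), c · j, c + j), c + c + c · c · c · j + c · j · j + d(j, j, c) + j + j) · g(d(j, j, j), c · c · j · j, c) + c · c · d(c · c · j + c · j · j + g(c, c, j) + g(j, c, c), g(g(j, j, c), c · j, c + j), c + c + c · c · c · j + c · j · j + d(j, j, c) + j + j) · g(g(j, c, j), d(c, c, j), c · c · j), j, c)
Right:  g((d(g(j, c, c) + g(c, c, j) + (j · (j · c) + c · j · c), g(g(j, j, c), j · c, j + c), c · (c · (j · c)) + j + j · (j · c) + c + c + d(j, j, c) + j) · d(c · (c · c), (j + j) + c, (j + c) + c + j) · c · c + (c · g(g(j, c, j), d(c, c, j), g(c, c, j))) · d(g(j, c, c) + ((c · j) · j + c · c · j) + c · c · j, g(g(j, j, c), j · c, c + j), j + (d(j, j, c) + j) + c · c · j · c + c · j · j + c + c) · c) + c · c · d(j · j · c + j · c · c + g(j, c, c) + g(c, c, j), g(g(j, j, c), c · j, c + j), j + c · (j · j) + c + c · c · c · j + d(j, j, c) + c + j) · g(d(j, j, j), c · ((j · c) · j), c), j, c) + c
  Un-nest:  g(c · c · d(c · c · c, c + j + j, c + c + j + j) · d(c · c · j + c · j · j + g(c, c, j) + g(j, c, c), g(g(j, j, c), c · j, c + j), c + c + c · c · c · j + c · j · j + d(j, j, c) + j + j) + c · c · d(c · c · j + c · c · j + c · j · j + g(j, c, c), g(g(j, j, c), c · j, c + j), c + c + c · c · c · j + c · j · j + d(j, j, c) + j + j) · g(g(j, c, j), d(c, c, j), g(c, c, j)) + c · c · d(c · c · j + c · j · j + g(c, c, j) + g(j, c, c), g(g(j, j, c), c · j, c + j), c + c + c · c · c · j + c · j · j + d(j, j, c) + j + j) · g(d(j, j, j), c · c · j · j, c), j, c) + c
  Sort:  c + g(c · c · d(c · c · c, c + j + j, c + c + j + j) · d(c · c · j + c · j · j + g(c, c, j) + g(j, c, c), g(g(j, j, c), c · j, c + j), c + c + c · c · c · j + c · j · j + d(j, j, c) + j + j) + c · c · d(c · c · j + c · c · j + c · j · j + g(j, c, c), g(g(j, j, c), c · j, c + j), c + c + c · c · c · j + c · j · j + d(j, j, c) + j + j) · g(g(j, c, j), d(c, c, j), g(c, c, j)) + c · c · d(c · c · j + c · j · j + g(c, c, j) + g(j, c, c), g(g(j, j, c), c · j, c + j), c + c + c · c · c · j + c · j · j + d(j, j, c) + j + j) · g(d(j, j, j), c · c · j · j, c), j, c)

Answer: no — c + g(c · c · d(c · c · c, c + j + j, c + c + j + j) · d(c · c · j + c · j · j + g(c, c, j) + g(j, c, c), g(g(j, j, c), c · j, c + j), c + c + c · c · c · j + c · j · j + d(j, j, c) + j + j) + c · c · d(c · c · j + c · j · j + g(c, c, j) + g(j, c, c), g(g(j, j, c), c · j, c + j), c + c + c · c · c · j + c · j · j + d(j, j, c) + j + j) · g(d(j, j, j), c · c · j · j, c) + c · c · d(c · c · j + c · j · j + g(c, c, j) + g(j, c, c), g(g(j, j, c), c · j, c + j), c + c + c · c · c · j + c · j · j + d(j, j, c) + j + j) · g(g(j, c, j), d(c, c, j), c · c · j), j, c) vs c + g(c · c · d(c · c · c, c + j + j, c + c + j + j) · d(c · c · j + c · j · j + g(c, c, j) + g(j, c, c), g(g(j, j, c), c · j, c + j), c + c + c · c · c · j + c · j · j + d(j, j, c) + j + j) + c · c · d(c · c · j + c · c · j + c · j · j + g(j, c, c), g(g(j, j, c), c · j, c + j), c + c + c · c · c · j + c · j · j + d(j, j, c) + j + j) · g(g(j, c, j), d(c, c, j), g(c, c, j)) + c · c · d(c · c · j + c · j · j + g(c, c, j) + g(j, c, c), g(g(j, j, c), c · j, c + j), c + c + c · c · c · j + c · j · j + d(j, j, c) + j + j) · g(d(j, j, j), c · c · j · j, c), j, c)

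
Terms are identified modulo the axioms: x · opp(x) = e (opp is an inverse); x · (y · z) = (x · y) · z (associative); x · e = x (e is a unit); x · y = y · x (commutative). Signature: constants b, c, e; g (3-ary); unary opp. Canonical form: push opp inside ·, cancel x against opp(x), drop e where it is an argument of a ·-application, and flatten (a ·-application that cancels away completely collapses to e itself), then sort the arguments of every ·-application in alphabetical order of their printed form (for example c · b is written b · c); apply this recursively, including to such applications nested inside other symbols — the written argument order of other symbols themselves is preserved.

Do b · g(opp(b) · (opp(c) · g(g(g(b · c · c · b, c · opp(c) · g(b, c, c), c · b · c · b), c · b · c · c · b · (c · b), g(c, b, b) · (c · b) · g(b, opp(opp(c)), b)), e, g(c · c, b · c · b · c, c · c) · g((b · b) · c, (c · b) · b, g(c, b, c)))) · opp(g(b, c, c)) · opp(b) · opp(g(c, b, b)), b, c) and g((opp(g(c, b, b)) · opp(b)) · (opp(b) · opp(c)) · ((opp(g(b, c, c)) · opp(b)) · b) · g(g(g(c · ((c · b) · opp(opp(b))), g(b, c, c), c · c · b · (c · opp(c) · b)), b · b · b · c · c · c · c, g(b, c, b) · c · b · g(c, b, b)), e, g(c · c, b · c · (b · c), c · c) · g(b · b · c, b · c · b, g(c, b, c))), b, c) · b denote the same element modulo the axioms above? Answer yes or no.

Left:  b · g(opp(b) · (opp(c) · g(g(g(b · c · c · b, c · opp(c) · g(b, c, c), c · b · c · b), c · b · c · c · b · (c · b), g(c, b, b) · (c · b) · g(b, opp(opp(c)), b)), e, g(c · c, b · c · b · c, c · c) · g((b · b) · c, (c · b) · b, g(c, b, c)))) · opp(g(b, c, c)) · opp(b) · opp(g(c, b, b)), b, c)
  Push opp inside:  distribute opp over · and collapse double opp
  Collect:  b · g(g(g(g(b · b · c · c, g(b, c, c), b · b · c · c), b · b · b · c · c · c · c, b · c · g(b, c, b) · g(c, b, b)), e, g(b · b · c, b · b · c, g(c, b, c)) · g(c · c, b · b · c · c, c · c)) · opp(b) · opp(b) · opp(c) · opp(g(b, c, c)) · opp(g(c, b, b)), b, c)
Right:  g((opp(g(c, b, b)) · opp(b)) · (opp(b) · opp(c)) · ((opp(g(b, c, c)) · opp(b)) · b) · g(g(g(c · ((c · b) · opp(opp(b))), g(b, c, c), c · c · b · (c · opp(c) · b)), b · b · b · c · c · c · c, g(b, c, b) · c · b · g(c, b, b)), e, g(c · c, b · c · (b · c), c · c) · g(b · b · c, b · c · b, g(c, b, c))), b, c) · b
  Push opp inside:  distribute opp over · and collapse double opp
  Combine occurrences:  g(g(g(g(b · b · c · c, g(b, c, c), b · b · c · c), b · b · b · c · c · c · c, b · c · g(b, c, b) · g(c, b, b)), e, g(b · b · c, b · b · c, g(c, b, c)) · g(c · c, b · b · c · c, c · c)) · opp(b) · opp(b) · opp(c) · opp(g(b, c, c)) · opp(g(c, b, b)), b, c) · b
  Order the arguments:  b · g(g(g(g(b · b · c · c, g(b, c, c), b · b · c · c), b · b · b · c · c · c · c, b · c · g(b, c, b) · g(c, b, b)), e, g(b · b · c, b · b · c, g(c, b, c)) · g(c · c, b · b · c · c, c · c)) · opp(b) · opp(b) · opp(c) · opp(g(b, c, c)) · opp(g(c, b, b)), b, c)

Answer: yes — both canonical forms are b · g(g(g(g(b · b · c · c, g(b, c, c), b · b · c · c), b · b · b · c · c · c · c, b · c · g(b, c, b) · g(c, b, b)), e, g(b · b · c, b · b · c, g(c, b, c)) · g(c · c, b · b · c · c, c · c)) · opp(b) · opp(b) · opp(c) · opp(g(b, c, c)) · opp(g(c, b, b)), b, c)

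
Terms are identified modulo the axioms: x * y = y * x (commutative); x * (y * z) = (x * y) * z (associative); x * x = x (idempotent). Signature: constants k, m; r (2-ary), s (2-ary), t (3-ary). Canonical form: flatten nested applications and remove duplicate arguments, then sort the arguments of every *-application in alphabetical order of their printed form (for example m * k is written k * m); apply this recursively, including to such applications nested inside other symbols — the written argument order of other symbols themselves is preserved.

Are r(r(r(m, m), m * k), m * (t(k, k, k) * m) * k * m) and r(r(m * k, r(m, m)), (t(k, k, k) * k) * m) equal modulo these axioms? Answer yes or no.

Answer: no — r(r(r(m, m), k * m), k * m * t(k, k, k)) vs r(r(k * m, r(m, m)), k * m * t(k, k, k))

Derivation:
Left:  r(r(r(m, m), m * k), m * (t(k, k, k) * m) * k * m)
  Descend into:  m * (t(k, k, k) * m) * k * m
  Flatten:  m * t(k, k, k) * m * k * m
  Deduplicate:  drop duplicate m, m
  Sort arguments:  k * m * t(k, k, k)
  Rebuild:  r(r(r(m, m), k * m), k * m * t(k, k, k))
Right:  r(r(m * k, r(m, m)), (t(k, k, k) * k) * m)
  Descend into:  (t(k, k, k) * k) * m
  Flatten:  t(k, k, k) * k * m
  Order the arguments:  k * m * t(k, k, k)
  Rebuild:  r(r(k * m, r(m, m)), k * m * t(k, k, k))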